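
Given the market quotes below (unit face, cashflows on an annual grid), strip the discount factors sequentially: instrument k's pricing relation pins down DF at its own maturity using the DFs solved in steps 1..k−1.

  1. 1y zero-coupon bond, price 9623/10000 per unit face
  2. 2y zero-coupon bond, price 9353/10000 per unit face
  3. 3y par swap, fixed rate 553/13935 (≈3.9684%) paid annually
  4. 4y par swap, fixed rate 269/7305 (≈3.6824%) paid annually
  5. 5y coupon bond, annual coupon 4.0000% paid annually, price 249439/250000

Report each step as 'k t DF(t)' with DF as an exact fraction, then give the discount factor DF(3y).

1 1 9623/10000
2 2 9353/10000
3 3 4447/5000
4 4 1731/2000
5 5 8189/10000
DF(3y) = 4447/5000 ≈ 0.889400

step 1 [1y] zero: DF = P = 9623/10000 ≈ 0.962300
step 2 [2y] zero: DF = P = 9353/10000 ≈ 0.935300
step 3 [3y] swap r/1=553/13935: DF=(1 − 553/13935·(0.962300+0.935300))/(1+553/13935) = 4447/5000 ≈ 0.889400
step 4 [4y] swap r/1=269/7305: DF=(1 − 269/7305·(0.962300+0.935300+0.889400))/(1+269/7305) = 1731/2000 ≈ 0.865500
step 5 [5y] bond c/1=1/25: DF=(249439/250000 − 1/25·(0.962300+0.935300+0.889400+0.865500))/(1+1/25) = 8189/10000 ≈ 0.818900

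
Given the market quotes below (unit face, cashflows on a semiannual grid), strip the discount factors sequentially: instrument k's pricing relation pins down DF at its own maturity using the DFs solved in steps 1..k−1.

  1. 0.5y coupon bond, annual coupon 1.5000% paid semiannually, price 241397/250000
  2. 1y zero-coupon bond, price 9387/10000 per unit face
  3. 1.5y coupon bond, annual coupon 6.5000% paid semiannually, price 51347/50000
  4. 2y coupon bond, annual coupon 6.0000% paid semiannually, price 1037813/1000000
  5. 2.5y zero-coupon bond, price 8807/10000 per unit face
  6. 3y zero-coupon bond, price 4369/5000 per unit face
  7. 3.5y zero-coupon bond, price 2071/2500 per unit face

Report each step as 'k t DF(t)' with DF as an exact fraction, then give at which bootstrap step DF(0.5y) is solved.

1 1/2 599/625
2 1 9387/10000
3 3/2 9349/10000
4 2 9251/10000
5 5/2 8807/10000
6 3 4369/5000
7 7/2 2071/2500
DF(0.5y) is solved at step 1

step 1 [0.5y] bond c/2=3/400: DF=(241397/250000 − 3/400·(0))/(1+3/400) = 599/625 ≈ 0.958400
step 2 [1y] zero: DF = P = 9387/10000 ≈ 0.938700
step 3 [1.5y] bond c/2=13/400: DF=(51347/50000 − 13/400·(0.958400+0.938700))/(1+13/400) = 9349/10000 ≈ 0.934900
step 4 [2y] bond c/2=3/100: DF=(1037813/1000000 − 3/100·(0.958400+0.938700+0.934900))/(1+3/100) = 9251/10000 ≈ 0.925100
step 5 [2.5y] zero: DF = P = 8807/10000 ≈ 0.880700
step 6 [3y] zero: DF = P = 4369/5000 ≈ 0.873800
step 7 [3.5y] zero: DF = P = 2071/2500 ≈ 0.828400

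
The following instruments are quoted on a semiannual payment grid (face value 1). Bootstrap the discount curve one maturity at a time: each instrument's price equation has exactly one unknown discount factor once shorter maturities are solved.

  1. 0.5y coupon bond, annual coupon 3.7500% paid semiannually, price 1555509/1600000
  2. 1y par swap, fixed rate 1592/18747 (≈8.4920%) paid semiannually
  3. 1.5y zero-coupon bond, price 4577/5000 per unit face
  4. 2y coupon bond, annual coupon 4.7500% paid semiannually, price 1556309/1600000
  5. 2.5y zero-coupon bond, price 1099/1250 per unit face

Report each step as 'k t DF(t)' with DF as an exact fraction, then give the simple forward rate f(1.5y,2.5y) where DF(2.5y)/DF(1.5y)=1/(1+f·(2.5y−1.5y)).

1 1/2 9543/10000
2 1 2301/2500
3 3/2 4577/5000
4 2 4427/5000
5 5/2 1099/1250
f(1.5y,2.5y) = ((4577/5000)/(1099/1250) − 1)/(1) = 181/4396 ≈ 4.1174%

step 1 [0.5y] bond c/2=3/160: DF=(1555509/1600000 − 3/160·(0))/(1+3/160) = 9543/10000 ≈ 0.954300
step 2 [1y] swap r/2=796/18747: DF=(1 − 796/18747·(0.954300))/(1+796/18747) = 2301/2500 ≈ 0.920400
step 3 [1.5y] zero: DF = P = 4577/5000 ≈ 0.915400
step 4 [2y] bond c/2=19/800: DF=(1556309/1600000 − 19/800·(0.954300+0.920400+0.915400))/(1+19/800) = 4427/5000 ≈ 0.885400
step 5 [2.5y] zero: DF = P = 1099/1250 ≈ 0.879200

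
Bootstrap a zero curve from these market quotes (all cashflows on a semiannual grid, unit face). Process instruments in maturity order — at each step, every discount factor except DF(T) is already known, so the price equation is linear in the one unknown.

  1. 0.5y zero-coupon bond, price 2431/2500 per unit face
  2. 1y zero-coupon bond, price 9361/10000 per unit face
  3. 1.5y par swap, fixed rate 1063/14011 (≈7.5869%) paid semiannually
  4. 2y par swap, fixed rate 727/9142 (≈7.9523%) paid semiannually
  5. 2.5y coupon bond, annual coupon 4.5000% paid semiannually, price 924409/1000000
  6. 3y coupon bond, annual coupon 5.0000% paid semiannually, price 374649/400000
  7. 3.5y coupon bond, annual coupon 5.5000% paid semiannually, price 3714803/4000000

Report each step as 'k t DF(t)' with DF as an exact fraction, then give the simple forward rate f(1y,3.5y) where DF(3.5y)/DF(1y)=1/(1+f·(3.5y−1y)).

step 1 [0.5y] zero: DF = P = 2431/2500 ≈ 0.972400
step 2 [1y] zero: DF = P = 9361/10000 ≈ 0.936100
step 3 [1.5y] swap r/2=1063/28022: DF=(1 − 1063/28022·(0.972400+0.936100))/(1+1063/28022) = 8937/10000 ≈ 0.893700
step 4 [2y] swap r/2=727/18284: DF=(1 − 727/18284·(0.972400+0.936100+0.893700))/(1+727/18284) = 4273/5000 ≈ 0.854600
step 5 [2.5y] bond c/2=9/400: DF=(924409/1000000 − 9/400·(0.972400+0.936100+0.893700+0.854600))/(1+9/400) = 2059/2500 ≈ 0.823600
step 6 [3y] bond c/2=1/40: DF=(374649/400000 − 1/40·(0.972400+0.936100+0.893700+0.854600+0.823600))/(1+1/40) = 1609/2000 ≈ 0.804500
step 7 [3.5y] bond c/2=11/400: DF=(3714803/4000000 − 11/400·(0.972400+0.936100+0.893700+0.854600+0.823600+0.804500))/(1+11/400) = 953/1250 ≈ 0.762400

1 1/2 2431/2500
2 1 9361/10000
3 3/2 8937/10000
4 2 4273/5000
5 5/2 2059/2500
6 3 1609/2000
7 7/2 953/1250
f(1y,3.5y) = ((9361/10000)/(953/1250) − 1)/(5/2) = 1737/19060 ≈ 9.1133%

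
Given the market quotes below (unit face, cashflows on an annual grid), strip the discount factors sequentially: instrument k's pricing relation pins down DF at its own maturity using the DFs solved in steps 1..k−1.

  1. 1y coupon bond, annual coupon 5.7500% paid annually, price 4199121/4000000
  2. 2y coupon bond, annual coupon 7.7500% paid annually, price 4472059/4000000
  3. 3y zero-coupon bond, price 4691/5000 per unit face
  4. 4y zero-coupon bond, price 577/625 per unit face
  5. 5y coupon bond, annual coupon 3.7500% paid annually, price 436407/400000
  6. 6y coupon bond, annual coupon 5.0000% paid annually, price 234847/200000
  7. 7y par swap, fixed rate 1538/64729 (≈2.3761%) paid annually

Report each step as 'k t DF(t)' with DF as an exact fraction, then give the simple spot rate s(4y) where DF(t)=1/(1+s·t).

step 1 [1y] bond c/1=23/400: DF=(4199121/4000000 − 23/400·(0))/(1+23/400) = 9927/10000 ≈ 0.992700
step 2 [2y] bond c/1=31/400: DF=(4472059/4000000 − 31/400·(0.992700))/(1+31/400) = 4831/5000 ≈ 0.966200
step 3 [3y] zero: DF = P = 4691/5000 ≈ 0.938200
step 4 [4y] zero: DF = P = 577/625 ≈ 0.923200
step 5 [5y] bond c/1=3/80: DF=(436407/400000 − 3/80·(0.992700+0.966200+0.938200+0.923200))/(1+3/80) = 1827/2000 ≈ 0.913500
step 6 [6y] bond c/1=1/20: DF=(234847/200000 − 1/20·(0.992700+0.966200+0.938200+0.923200+0.913500))/(1+1/20) = 8929/10000 ≈ 0.892900
step 7 [7y] swap r/1=1538/64729: DF=(1 − 1538/64729·(0.992700+0.966200+0.938200+0.923200+0.913500+0.892900))/(1+1538/64729) = 4231/5000 ≈ 0.846200

1 1 9927/10000
2 2 4831/5000
3 3 4691/5000
4 4 577/625
5 5 1827/2000
6 6 8929/10000
7 7 4231/5000
s(4y) = (1/(577/625) − 1)/(4) = 12/577 ≈ 2.0797%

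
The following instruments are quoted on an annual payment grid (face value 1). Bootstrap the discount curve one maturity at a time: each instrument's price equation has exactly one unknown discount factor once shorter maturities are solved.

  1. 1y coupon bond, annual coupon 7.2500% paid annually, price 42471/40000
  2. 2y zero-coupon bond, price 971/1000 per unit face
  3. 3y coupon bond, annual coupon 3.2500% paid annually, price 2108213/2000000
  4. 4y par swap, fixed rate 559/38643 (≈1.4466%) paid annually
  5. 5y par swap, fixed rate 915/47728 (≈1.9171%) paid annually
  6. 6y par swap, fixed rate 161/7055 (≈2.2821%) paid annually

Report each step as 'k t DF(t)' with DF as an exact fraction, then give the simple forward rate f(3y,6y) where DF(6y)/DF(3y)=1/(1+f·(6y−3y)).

1 1 99/100
2 2 971/1000
3 3 1199/1250
4 4 9441/10000
5 5 1817/2000
6 6 1089/1250
f(3y,6y) = ((1199/1250)/(1089/1250) − 1)/(3) = 10/297 ≈ 3.3670%

step 1 [1y] bond c/1=29/400: DF=(42471/40000 − 29/400·(0))/(1+29/400) = 99/100 ≈ 0.990000
step 2 [2y] zero: DF = P = 971/1000 ≈ 0.971000
step 3 [3y] bond c/1=13/400: DF=(2108213/2000000 − 13/400·(0.990000+0.971000))/(1+13/400) = 1199/1250 ≈ 0.959200
step 4 [4y] swap r/1=559/38643: DF=(1 − 559/38643·(0.990000+0.971000+0.959200))/(1+559/38643) = 9441/10000 ≈ 0.944100
step 5 [5y] swap r/1=915/47728: DF=(1 − 915/47728·(0.990000+0.971000+0.959200+0.944100))/(1+915/47728) = 1817/2000 ≈ 0.908500
step 6 [6y] swap r/1=161/7055: DF=(1 − 161/7055·(0.990000+0.971000+0.959200+0.944100+0.908500))/(1+161/7055) = 1089/1250 ≈ 0.871200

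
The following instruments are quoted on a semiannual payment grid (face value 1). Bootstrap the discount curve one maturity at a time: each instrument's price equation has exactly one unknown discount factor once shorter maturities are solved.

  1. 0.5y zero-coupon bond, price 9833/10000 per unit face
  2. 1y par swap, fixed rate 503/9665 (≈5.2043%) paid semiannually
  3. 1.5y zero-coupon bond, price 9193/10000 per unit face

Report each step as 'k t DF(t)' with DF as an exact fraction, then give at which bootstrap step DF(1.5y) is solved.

step 1 [0.5y] zero: DF = P = 9833/10000 ≈ 0.983300
step 2 [1y] swap r/2=503/19330: DF=(1 − 503/19330·(0.983300))/(1+503/19330) = 9497/10000 ≈ 0.949700
step 3 [1.5y] zero: DF = P = 9193/10000 ≈ 0.919300

1 1/2 9833/10000
2 1 9497/10000
3 3/2 9193/10000
DF(1.5y) is solved at step 3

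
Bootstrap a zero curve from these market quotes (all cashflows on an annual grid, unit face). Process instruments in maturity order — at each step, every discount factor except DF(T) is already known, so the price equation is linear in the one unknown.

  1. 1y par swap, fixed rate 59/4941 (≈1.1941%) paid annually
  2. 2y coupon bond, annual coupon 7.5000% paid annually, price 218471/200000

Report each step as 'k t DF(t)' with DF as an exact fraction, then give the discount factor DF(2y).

step 1 [1y] swap r/1=59/4941: DF=(1 − 59/4941·(0))/(1+59/4941) = 4941/5000 ≈ 0.988200
step 2 [2y] bond c/1=3/40: DF=(218471/200000 − 3/40·(0.988200))/(1+3/40) = 592/625 ≈ 0.947200

1 1 4941/5000
2 2 592/625
DF(2y) = 592/625 ≈ 0.947200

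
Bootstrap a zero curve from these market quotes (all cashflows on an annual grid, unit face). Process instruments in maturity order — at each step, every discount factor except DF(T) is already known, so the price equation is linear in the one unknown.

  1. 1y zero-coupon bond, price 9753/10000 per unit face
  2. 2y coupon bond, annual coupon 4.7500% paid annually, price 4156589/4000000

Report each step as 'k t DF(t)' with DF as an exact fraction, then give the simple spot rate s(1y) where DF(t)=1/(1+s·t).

step 1 [1y] zero: DF = P = 9753/10000 ≈ 0.975300
step 2 [2y] bond c/1=19/400: DF=(4156589/4000000 − 19/400·(0.975300))/(1+19/400) = 4739/5000 ≈ 0.947800

1 1 9753/10000
2 2 4739/5000
s(1y) = (1/(9753/10000) − 1)/(1) = 247/9753 ≈ 2.5326%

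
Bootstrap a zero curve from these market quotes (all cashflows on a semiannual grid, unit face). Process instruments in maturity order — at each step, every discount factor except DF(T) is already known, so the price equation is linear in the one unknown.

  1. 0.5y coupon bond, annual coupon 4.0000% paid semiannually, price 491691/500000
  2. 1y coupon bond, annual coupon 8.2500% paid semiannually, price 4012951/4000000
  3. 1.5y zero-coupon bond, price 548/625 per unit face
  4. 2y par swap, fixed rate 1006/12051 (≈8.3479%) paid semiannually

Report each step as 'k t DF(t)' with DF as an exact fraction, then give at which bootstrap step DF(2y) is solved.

1 1/2 9641/10000
2 1 9253/10000
3 3/2 548/625
4 2 8491/10000
DF(2y) is solved at step 4

step 1 [0.5y] bond c/2=1/50: DF=(491691/500000 − 1/50·(0))/(1+1/50) = 9641/10000 ≈ 0.964100
step 2 [1y] bond c/2=33/800: DF=(4012951/4000000 − 33/800·(0.964100))/(1+33/800) = 9253/10000 ≈ 0.925300
step 3 [1.5y] zero: DF = P = 548/625 ≈ 0.876800
step 4 [2y] swap r/2=503/12051: DF=(1 − 503/12051·(0.964100+0.925300+0.876800))/(1+503/12051) = 8491/10000 ≈ 0.849100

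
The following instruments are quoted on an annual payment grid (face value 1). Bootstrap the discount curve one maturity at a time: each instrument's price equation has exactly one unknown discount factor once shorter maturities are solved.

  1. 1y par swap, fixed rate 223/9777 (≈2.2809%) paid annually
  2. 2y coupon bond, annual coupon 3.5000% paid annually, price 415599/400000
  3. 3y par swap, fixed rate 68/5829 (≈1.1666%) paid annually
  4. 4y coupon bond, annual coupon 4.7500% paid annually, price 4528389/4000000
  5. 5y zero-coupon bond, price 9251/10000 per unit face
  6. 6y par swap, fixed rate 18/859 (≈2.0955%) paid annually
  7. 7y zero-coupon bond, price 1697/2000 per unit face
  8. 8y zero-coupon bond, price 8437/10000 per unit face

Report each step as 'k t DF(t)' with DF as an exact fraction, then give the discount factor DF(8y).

step 1 [1y] swap r/1=223/9777: DF=(1 − 223/9777·(0))/(1+223/9777) = 9777/10000 ≈ 0.977700
step 2 [2y] bond c/1=7/200: DF=(415599/400000 − 7/200·(0.977700))/(1+7/200) = 2427/2500 ≈ 0.970800
step 3 [3y] swap r/1=68/5829: DF=(1 − 68/5829·(0.977700+0.970800))/(1+68/5829) = 483/500 ≈ 0.966000
step 4 [4y] bond c/1=19/400: DF=(4528389/4000000 − 19/400·(0.977700+0.970800+0.966000))/(1+19/400) = 4743/5000 ≈ 0.948600
step 5 [5y] zero: DF = P = 9251/10000 ≈ 0.925100
step 6 [6y] swap r/1=18/859: DF=(1 − 18/859·(0.977700+0.970800+0.966000+0.948600+0.925100))/(1+18/859) = 2203/2500 ≈ 0.881200
step 7 [7y] zero: DF = P = 1697/2000 ≈ 0.848500
step 8 [8y] zero: DF = P = 8437/10000 ≈ 0.843700

1 1 9777/10000
2 2 2427/2500
3 3 483/500
4 4 4743/5000
5 5 9251/10000
6 6 2203/2500
7 7 1697/2000
8 8 8437/10000
DF(8y) = 8437/10000 ≈ 0.843700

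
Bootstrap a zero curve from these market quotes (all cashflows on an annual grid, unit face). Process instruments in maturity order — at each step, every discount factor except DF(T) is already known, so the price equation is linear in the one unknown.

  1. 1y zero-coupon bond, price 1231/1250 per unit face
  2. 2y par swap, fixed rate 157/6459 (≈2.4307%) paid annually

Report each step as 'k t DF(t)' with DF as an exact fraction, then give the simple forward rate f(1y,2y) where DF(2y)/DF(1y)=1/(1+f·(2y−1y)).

step 1 [1y] zero: DF = P = 1231/1250 ≈ 0.984800
step 2 [2y] swap r/1=157/6459: DF=(1 − 157/6459·(0.984800))/(1+157/6459) = 9529/10000 ≈ 0.952900

1 1 1231/1250
2 2 9529/10000
f(1y,2y) = ((1231/1250)/(9529/10000) − 1)/(1) = 319/9529 ≈ 3.3477%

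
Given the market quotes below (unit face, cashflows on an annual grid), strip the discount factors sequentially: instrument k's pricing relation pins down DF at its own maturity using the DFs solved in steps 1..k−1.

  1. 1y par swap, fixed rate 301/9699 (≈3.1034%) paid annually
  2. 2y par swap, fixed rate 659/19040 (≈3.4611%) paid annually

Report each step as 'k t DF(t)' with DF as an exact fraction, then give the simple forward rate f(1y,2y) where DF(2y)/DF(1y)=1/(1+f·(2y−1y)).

1 1 9699/10000
2 2 9341/10000
f(1y,2y) = ((9699/10000)/(9341/10000) − 1)/(1) = 358/9341 ≈ 3.8326%

step 1 [1y] swap r/1=301/9699: DF=(1 − 301/9699·(0))/(1+301/9699) = 9699/10000 ≈ 0.969900
step 2 [2y] swap r/1=659/19040: DF=(1 − 659/19040·(0.969900))/(1+659/19040) = 9341/10000 ≈ 0.934100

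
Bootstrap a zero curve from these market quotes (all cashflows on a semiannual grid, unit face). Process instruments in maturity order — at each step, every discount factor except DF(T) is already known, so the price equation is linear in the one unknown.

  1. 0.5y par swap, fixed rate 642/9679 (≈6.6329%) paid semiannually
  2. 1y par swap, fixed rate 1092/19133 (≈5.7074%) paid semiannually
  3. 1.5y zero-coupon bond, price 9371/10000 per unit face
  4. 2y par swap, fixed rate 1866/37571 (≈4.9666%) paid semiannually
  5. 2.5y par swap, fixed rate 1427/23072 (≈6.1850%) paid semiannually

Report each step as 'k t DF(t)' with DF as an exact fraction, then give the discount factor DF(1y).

1 1/2 9679/10000
2 1 4727/5000
3 3/2 9371/10000
4 2 9067/10000
5 5/2 8573/10000
DF(1y) = 4727/5000 ≈ 0.945400

step 1 [0.5y] swap r/2=321/9679: DF=(1 − 321/9679·(0))/(1+321/9679) = 9679/10000 ≈ 0.967900
step 2 [1y] swap r/2=546/19133: DF=(1 − 546/19133·(0.967900))/(1+546/19133) = 4727/5000 ≈ 0.945400
step 3 [1.5y] zero: DF = P = 9371/10000 ≈ 0.937100
step 4 [2y] swap r/2=933/37571: DF=(1 − 933/37571·(0.967900+0.945400+0.937100))/(1+933/37571) = 9067/10000 ≈ 0.906700
step 5 [2.5y] swap r/2=1427/46144: DF=(1 − 1427/46144·(0.967900+0.945400+0.937100+0.906700))/(1+1427/46144) = 8573/10000 ≈ 0.857300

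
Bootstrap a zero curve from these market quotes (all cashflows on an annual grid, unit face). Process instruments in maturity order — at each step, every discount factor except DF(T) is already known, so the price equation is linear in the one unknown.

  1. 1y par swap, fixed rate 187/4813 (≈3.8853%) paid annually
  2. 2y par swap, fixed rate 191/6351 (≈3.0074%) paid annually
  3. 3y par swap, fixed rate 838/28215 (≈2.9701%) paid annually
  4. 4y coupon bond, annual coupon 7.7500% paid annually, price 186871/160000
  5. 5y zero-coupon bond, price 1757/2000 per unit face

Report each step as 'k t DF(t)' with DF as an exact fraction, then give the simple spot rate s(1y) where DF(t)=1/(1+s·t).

1 1 4813/5000
2 2 9427/10000
3 3 4581/5000
4 4 881/1000
5 5 1757/2000
s(1y) = (1/(4813/5000) − 1)/(1) = 187/4813 ≈ 3.8853%

step 1 [1y] swap r/1=187/4813: DF=(1 − 187/4813·(0))/(1+187/4813) = 4813/5000 ≈ 0.962600
step 2 [2y] swap r/1=191/6351: DF=(1 − 191/6351·(0.962600))/(1+191/6351) = 9427/10000 ≈ 0.942700
step 3 [3y] swap r/1=838/28215: DF=(1 − 838/28215·(0.962600+0.942700))/(1+838/28215) = 4581/5000 ≈ 0.916200
step 4 [4y] bond c/1=31/400: DF=(186871/160000 − 31/400·(0.962600+0.942700+0.916200))/(1+31/400) = 881/1000 ≈ 0.881000
step 5 [5y] zero: DF = P = 1757/2000 ≈ 0.878500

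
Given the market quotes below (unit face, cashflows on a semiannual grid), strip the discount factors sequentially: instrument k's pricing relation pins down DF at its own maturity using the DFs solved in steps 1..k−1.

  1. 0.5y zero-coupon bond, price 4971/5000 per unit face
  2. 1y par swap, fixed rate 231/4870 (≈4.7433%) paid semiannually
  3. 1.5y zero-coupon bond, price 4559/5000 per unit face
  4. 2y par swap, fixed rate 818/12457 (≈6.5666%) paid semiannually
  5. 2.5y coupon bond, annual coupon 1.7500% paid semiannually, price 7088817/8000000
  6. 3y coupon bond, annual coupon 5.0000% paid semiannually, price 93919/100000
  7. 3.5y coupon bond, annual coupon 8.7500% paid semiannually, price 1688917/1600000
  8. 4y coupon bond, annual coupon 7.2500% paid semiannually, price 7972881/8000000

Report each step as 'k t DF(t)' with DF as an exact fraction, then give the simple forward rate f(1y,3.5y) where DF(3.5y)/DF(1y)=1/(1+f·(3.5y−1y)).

step 1 [0.5y] zero: DF = P = 4971/5000 ≈ 0.994200
step 2 [1y] swap r/2=231/9740: DF=(1 − 231/9740·(0.994200))/(1+231/9740) = 4769/5000 ≈ 0.953800
step 3 [1.5y] zero: DF = P = 4559/5000 ≈ 0.911800
step 4 [2y] swap r/2=409/12457: DF=(1 − 409/12457·(0.994200+0.953800+0.911800))/(1+409/12457) = 8773/10000 ≈ 0.877300
step 5 [2.5y] bond c/2=7/800: DF=(7088817/8000000 − 7/800·(0.994200+0.953800+0.911800+0.877300))/(1+7/800) = 423/500 ≈ 0.846000
step 6 [3y] bond c/2=1/40: DF=(93919/100000 − 1/40·(0.994200+0.953800+0.911800+0.877300+0.846000))/(1+1/40) = 1609/2000 ≈ 0.804500
step 7 [3.5y] bond c/2=7/160: DF=(1688917/1600000 − 7/160·(0.994200+0.953800+0.911800+0.877300+0.846000+0.804500))/(1+7/160) = 1571/2000 ≈ 0.785500
step 8 [4y] bond c/2=29/800: DF=(7972881/8000000 − 29/800·(0.994200+0.953800+0.911800+0.877300+0.846000+0.804500+0.785500))/(1+29/800) = 3729/5000 ≈ 0.745800

1 1/2 4971/5000
2 1 4769/5000
3 3/2 4559/5000
4 2 8773/10000
5 5/2 423/500
6 3 1609/2000
7 7/2 1571/2000
8 4 3729/5000
f(1y,3.5y) = ((4769/5000)/(1571/2000) − 1)/(5/2) = 3366/39275 ≈ 8.5703%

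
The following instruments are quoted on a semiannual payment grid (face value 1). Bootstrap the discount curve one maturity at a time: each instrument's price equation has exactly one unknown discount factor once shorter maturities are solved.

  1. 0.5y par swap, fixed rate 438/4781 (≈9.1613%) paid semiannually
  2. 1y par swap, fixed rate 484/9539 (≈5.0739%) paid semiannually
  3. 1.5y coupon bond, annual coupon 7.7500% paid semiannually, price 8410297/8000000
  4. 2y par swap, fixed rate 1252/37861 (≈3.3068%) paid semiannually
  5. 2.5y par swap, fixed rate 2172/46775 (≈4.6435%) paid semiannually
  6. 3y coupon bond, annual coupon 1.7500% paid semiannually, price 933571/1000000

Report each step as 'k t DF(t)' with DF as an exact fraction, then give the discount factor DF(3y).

1 1/2 4781/5000
2 1 2379/2500
3 3/2 9409/10000
4 2 4687/5000
5 5/2 4457/5000
6 3 8849/10000
DF(3y) = 8849/10000 ≈ 0.884900

step 1 [0.5y] swap r/2=219/4781: DF=(1 − 219/4781·(0))/(1+219/4781) = 4781/5000 ≈ 0.956200
step 2 [1y] swap r/2=242/9539: DF=(1 − 242/9539·(0.956200))/(1+242/9539) = 2379/2500 ≈ 0.951600
step 3 [1.5y] bond c/2=31/800: DF=(8410297/8000000 − 31/800·(0.956200+0.951600))/(1+31/800) = 9409/10000 ≈ 0.940900
step 4 [2y] swap r/2=626/37861: DF=(1 − 626/37861·(0.956200+0.951600+0.940900))/(1+626/37861) = 4687/5000 ≈ 0.937400
step 5 [2.5y] swap r/2=1086/46775: DF=(1 − 1086/46775·(0.956200+0.951600+0.940900+0.937400))/(1+1086/46775) = 4457/5000 ≈ 0.891400
step 6 [3y] bond c/2=7/800: DF=(933571/1000000 − 7/800·(0.956200+0.951600+0.940900+0.937400+0.891400))/(1+7/800) = 8849/10000 ≈ 0.884900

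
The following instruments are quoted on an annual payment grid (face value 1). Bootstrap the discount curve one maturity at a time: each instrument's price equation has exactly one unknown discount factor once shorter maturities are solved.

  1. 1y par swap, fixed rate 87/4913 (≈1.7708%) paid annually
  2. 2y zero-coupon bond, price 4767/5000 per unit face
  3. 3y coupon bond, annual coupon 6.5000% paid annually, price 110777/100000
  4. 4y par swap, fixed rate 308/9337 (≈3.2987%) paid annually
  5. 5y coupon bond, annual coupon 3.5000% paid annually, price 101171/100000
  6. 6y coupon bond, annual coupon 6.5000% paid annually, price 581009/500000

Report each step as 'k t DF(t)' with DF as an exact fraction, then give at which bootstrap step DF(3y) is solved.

1 1 4913/5000
2 2 4767/5000
3 3 461/500
4 4 548/625
5 5 532/625
6 6 507/625
DF(3y) is solved at step 3

step 1 [1y] swap r/1=87/4913: DF=(1 − 87/4913·(0))/(1+87/4913) = 4913/5000 ≈ 0.982600
step 2 [2y] zero: DF = P = 4767/5000 ≈ 0.953400
step 3 [3y] bond c/1=13/200: DF=(110777/100000 − 13/200·(0.982600+0.953400))/(1+13/200) = 461/500 ≈ 0.922000
step 4 [4y] swap r/1=308/9337: DF=(1 − 308/9337·(0.982600+0.953400+0.922000))/(1+308/9337) = 548/625 ≈ 0.876800
step 5 [5y] bond c/1=7/200: DF=(101171/100000 − 7/200·(0.982600+0.953400+0.922000+0.876800))/(1+7/200) = 532/625 ≈ 0.851200
step 6 [6y] bond c/1=13/200: DF=(581009/500000 − 13/200·(0.982600+0.953400+0.922000+0.876800+0.851200))/(1+13/200) = 507/625 ≈ 0.811200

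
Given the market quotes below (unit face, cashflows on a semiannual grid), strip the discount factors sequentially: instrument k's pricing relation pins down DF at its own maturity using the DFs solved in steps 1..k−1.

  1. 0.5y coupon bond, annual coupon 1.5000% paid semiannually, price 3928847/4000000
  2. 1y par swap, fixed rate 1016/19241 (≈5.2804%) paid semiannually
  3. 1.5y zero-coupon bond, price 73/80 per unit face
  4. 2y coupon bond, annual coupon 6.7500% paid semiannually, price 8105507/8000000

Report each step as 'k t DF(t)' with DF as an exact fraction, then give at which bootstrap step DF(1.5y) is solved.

1 1/2 9749/10000
2 1 2373/2500
3 3/2 73/80
4 2 71/80
DF(1.5y) is solved at step 3

step 1 [0.5y] bond c/2=3/400: DF=(3928847/4000000 − 3/400·(0))/(1+3/400) = 9749/10000 ≈ 0.974900
step 2 [1y] swap r/2=508/19241: DF=(1 − 508/19241·(0.974900))/(1+508/19241) = 2373/2500 ≈ 0.949200
step 3 [1.5y] zero: DF = P = 73/80 ≈ 0.912500
step 4 [2y] bond c/2=27/800: DF=(8105507/8000000 − 27/800·(0.974900+0.949200+0.912500))/(1+27/800) = 71/80 ≈ 0.887500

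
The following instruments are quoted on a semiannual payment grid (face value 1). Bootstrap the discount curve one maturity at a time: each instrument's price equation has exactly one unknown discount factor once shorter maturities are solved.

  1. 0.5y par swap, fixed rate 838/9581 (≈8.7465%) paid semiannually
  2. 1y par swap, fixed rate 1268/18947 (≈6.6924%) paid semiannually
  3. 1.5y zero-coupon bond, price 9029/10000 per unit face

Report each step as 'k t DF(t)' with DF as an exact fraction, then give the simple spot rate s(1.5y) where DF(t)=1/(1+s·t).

step 1 [0.5y] swap r/2=419/9581: DF=(1 − 419/9581·(0))/(1+419/9581) = 9581/10000 ≈ 0.958100
step 2 [1y] swap r/2=634/18947: DF=(1 − 634/18947·(0.958100))/(1+634/18947) = 4683/5000 ≈ 0.936600
step 3 [1.5y] zero: DF = P = 9029/10000 ≈ 0.902900

1 1/2 9581/10000
2 1 4683/5000
3 3/2 9029/10000
s(1.5y) = (1/(9029/10000) − 1)/(3/2) = 1942/27087 ≈ 7.1695%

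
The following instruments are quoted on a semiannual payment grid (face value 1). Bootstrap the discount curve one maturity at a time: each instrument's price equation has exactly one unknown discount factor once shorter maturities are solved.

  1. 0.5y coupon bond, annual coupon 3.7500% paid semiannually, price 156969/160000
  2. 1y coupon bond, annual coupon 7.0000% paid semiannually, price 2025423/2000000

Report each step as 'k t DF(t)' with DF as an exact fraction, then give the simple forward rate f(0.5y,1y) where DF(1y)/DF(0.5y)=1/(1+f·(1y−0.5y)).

step 1 [0.5y] bond c/2=3/160: DF=(156969/160000 − 3/160·(0))/(1+3/160) = 963/1000 ≈ 0.963000
step 2 [1y] bond c/2=7/200: DF=(2025423/2000000 − 7/200·(0.963000))/(1+7/200) = 9459/10000 ≈ 0.945900

1 1/2 963/1000
2 1 9459/10000
f(0.5y,1y) = ((963/1000)/(9459/10000) − 1)/(1/2) = 38/1051 ≈ 3.6156%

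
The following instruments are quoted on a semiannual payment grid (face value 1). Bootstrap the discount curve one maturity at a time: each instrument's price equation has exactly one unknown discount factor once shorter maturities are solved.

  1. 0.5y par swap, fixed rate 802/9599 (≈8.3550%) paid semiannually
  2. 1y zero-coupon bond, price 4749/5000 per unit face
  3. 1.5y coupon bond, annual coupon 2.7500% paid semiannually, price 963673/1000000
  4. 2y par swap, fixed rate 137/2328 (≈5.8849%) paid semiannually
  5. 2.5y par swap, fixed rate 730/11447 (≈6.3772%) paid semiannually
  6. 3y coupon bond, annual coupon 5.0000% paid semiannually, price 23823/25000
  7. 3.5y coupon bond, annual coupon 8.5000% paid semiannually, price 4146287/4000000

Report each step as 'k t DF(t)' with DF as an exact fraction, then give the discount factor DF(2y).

step 1 [0.5y] swap r/2=401/9599: DF=(1 − 401/9599·(0))/(1+401/9599) = 9599/10000 ≈ 0.959900
step 2 [1y] zero: DF = P = 4749/5000 ≈ 0.949800
step 3 [1.5y] bond c/2=11/800: DF=(963673/1000000 − 11/800·(0.959900+0.949800))/(1+11/800) = 9247/10000 ≈ 0.924700
step 4 [2y] swap r/2=137/4656: DF=(1 − 137/4656·(0.959900+0.949800+0.924700))/(1+137/4656) = 1113/1250 ≈ 0.890400
step 5 [2.5y] swap r/2=365/11447: DF=(1 − 365/11447·(0.959900+0.949800+0.924700+0.890400))/(1+365/11447) = 427/500 ≈ 0.854000
step 6 [3y] bond c/2=1/40: DF=(23823/25000 − 1/40·(0.959900+0.949800+0.924700+0.890400+0.854000))/(1+1/40) = 409/500 ≈ 0.818000
step 7 [3.5y] bond c/2=17/400: DF=(4146287/4000000 − 17/400·(0.959900+0.949800+0.924700+0.890400+0.854000+0.818000))/(1+17/400) = 7743/10000 ≈ 0.774300

1 1/2 9599/10000
2 1 4749/5000
3 3/2 9247/10000
4 2 1113/1250
5 5/2 427/500
6 3 409/500
7 7/2 7743/10000
DF(2y) = 1113/1250 ≈ 0.890400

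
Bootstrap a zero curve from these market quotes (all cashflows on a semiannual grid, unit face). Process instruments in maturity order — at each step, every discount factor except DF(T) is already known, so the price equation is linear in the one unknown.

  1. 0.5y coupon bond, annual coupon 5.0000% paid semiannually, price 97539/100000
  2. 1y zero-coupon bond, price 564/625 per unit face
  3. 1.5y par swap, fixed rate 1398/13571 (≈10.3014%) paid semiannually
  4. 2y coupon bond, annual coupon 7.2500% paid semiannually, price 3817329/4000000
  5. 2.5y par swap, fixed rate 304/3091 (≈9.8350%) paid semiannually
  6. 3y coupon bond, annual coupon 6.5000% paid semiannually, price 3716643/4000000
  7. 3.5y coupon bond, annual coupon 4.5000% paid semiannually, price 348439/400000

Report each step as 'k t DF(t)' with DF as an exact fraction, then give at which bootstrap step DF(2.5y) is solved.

1 1/2 2379/2500
2 1 564/625
3 3/2 4301/5000
4 2 413/500
5 5/2 492/625
6 3 7637/10000
7 7/2 7399/10000
DF(2.5y) is solved at step 5

step 1 [0.5y] bond c/2=1/40: DF=(97539/100000 − 1/40·(0))/(1+1/40) = 2379/2500 ≈ 0.951600
step 2 [1y] zero: DF = P = 564/625 ≈ 0.902400
step 3 [1.5y] swap r/2=699/13571: DF=(1 − 699/13571·(0.951600+0.902400))/(1+699/13571) = 4301/5000 ≈ 0.860200
step 4 [2y] bond c/2=29/800: DF=(3817329/4000000 − 29/800·(0.951600+0.902400+0.860200))/(1+29/800) = 413/500 ≈ 0.826000
step 5 [2.5y] swap r/2=152/3091: DF=(1 − 152/3091·(0.951600+0.902400+0.860200+0.826000))/(1+152/3091) = 492/625 ≈ 0.787200
step 6 [3y] bond c/2=13/400: DF=(3716643/4000000 − 13/400·(0.951600+0.902400+0.860200+0.826000+0.787200))/(1+13/400) = 7637/10000 ≈ 0.763700
step 7 [3.5y] bond c/2=9/400: DF=(348439/400000 − 9/400·(0.951600+0.902400+0.860200+0.826000+0.787200+0.763700))/(1+9/400) = 7399/10000 ≈ 0.739900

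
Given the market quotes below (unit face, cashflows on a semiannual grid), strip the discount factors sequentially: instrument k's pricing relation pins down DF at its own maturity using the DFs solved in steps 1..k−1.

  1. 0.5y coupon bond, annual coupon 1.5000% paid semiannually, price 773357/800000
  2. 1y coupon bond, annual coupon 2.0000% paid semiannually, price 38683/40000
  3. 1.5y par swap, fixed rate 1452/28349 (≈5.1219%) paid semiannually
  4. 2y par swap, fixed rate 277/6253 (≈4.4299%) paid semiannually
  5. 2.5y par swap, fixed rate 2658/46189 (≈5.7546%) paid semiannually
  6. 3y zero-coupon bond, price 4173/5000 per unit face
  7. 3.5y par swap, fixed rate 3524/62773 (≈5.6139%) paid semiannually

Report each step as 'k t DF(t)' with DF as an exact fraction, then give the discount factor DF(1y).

step 1 [0.5y] bond c/2=3/400: DF=(773357/800000 − 3/400·(0))/(1+3/400) = 1919/2000 ≈ 0.959500
step 2 [1y] bond c/2=1/100: DF=(38683/40000 − 1/100·(0.959500))/(1+1/100) = 237/250 ≈ 0.948000
step 3 [1.5y] swap r/2=726/28349: DF=(1 − 726/28349·(0.959500+0.948000))/(1+726/28349) = 4637/5000 ≈ 0.927400
step 4 [2y] swap r/2=277/12506: DF=(1 − 277/12506·(0.959500+0.948000+0.927400))/(1+277/12506) = 9169/10000 ≈ 0.916900
step 5 [2.5y] swap r/2=1329/46189: DF=(1 − 1329/46189·(0.959500+0.948000+0.927400+0.916900))/(1+1329/46189) = 8671/10000 ≈ 0.867100
step 6 [3y] zero: DF = P = 4173/5000 ≈ 0.834600
step 7 [3.5y] swap r/2=1762/62773: DF=(1 − 1762/62773·(0.959500+0.948000+0.927400+0.916900+0.867100+0.834600))/(1+1762/62773) = 4119/5000 ≈ 0.823800

1 1/2 1919/2000
2 1 237/250
3 3/2 4637/5000
4 2 9169/10000
5 5/2 8671/10000
6 3 4173/5000
7 7/2 4119/5000
DF(1y) = 237/250 ≈ 0.948000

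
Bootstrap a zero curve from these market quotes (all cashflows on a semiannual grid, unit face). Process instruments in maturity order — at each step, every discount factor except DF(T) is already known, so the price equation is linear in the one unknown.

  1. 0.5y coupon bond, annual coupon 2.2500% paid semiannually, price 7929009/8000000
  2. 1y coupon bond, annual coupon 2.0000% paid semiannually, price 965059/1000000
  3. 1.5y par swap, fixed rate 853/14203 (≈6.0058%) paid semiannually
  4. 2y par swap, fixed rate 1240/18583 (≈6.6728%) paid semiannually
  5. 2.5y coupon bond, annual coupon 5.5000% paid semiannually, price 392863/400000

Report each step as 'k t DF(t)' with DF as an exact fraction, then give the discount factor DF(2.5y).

step 1 [0.5y] bond c/2=9/800: DF=(7929009/8000000 − 9/800·(0))/(1+9/800) = 9801/10000 ≈ 0.980100
step 2 [1y] bond c/2=1/100: DF=(965059/1000000 − 1/100·(0.980100))/(1+1/100) = 4729/5000 ≈ 0.945800
step 3 [1.5y] swap r/2=853/28406: DF=(1 − 853/28406·(0.980100+0.945800))/(1+853/28406) = 9147/10000 ≈ 0.914700
step 4 [2y] swap r/2=620/18583: DF=(1 − 620/18583·(0.980100+0.945800+0.914700))/(1+620/18583) = 219/250 ≈ 0.876000
step 5 [2.5y] bond c/2=11/400: DF=(392863/400000 − 11/400·(0.980100+0.945800+0.914700+0.876000))/(1+11/400) = 2141/2500 ≈ 0.856400

1 1/2 9801/10000
2 1 4729/5000
3 3/2 9147/10000
4 2 219/250
5 5/2 2141/2500
DF(2.5y) = 2141/2500 ≈ 0.856400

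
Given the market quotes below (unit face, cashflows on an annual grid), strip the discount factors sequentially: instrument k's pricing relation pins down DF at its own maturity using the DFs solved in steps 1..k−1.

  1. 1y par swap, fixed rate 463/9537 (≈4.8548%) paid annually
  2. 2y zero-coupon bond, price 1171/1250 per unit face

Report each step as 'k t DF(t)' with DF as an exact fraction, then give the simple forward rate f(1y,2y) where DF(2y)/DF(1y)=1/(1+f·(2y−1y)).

step 1 [1y] swap r/1=463/9537: DF=(1 − 463/9537·(0))/(1+463/9537) = 9537/10000 ≈ 0.953700
step 2 [2y] zero: DF = P = 1171/1250 ≈ 0.936800

1 1 9537/10000
2 2 1171/1250
f(1y,2y) = ((9537/10000)/(1171/1250) − 1)/(1) = 169/9368 ≈ 1.8040%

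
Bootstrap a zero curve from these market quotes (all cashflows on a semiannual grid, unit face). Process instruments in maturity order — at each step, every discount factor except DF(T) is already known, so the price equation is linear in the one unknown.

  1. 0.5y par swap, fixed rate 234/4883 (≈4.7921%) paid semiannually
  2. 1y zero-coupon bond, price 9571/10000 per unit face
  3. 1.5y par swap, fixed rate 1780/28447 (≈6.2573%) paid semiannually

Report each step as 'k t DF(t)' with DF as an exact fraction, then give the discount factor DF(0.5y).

1 1/2 4883/5000
2 1 9571/10000
3 3/2 911/1000
DF(0.5y) = 4883/5000 ≈ 0.976600

step 1 [0.5y] swap r/2=117/4883: DF=(1 − 117/4883·(0))/(1+117/4883) = 4883/5000 ≈ 0.976600
step 2 [1y] zero: DF = P = 9571/10000 ≈ 0.957100
step 3 [1.5y] swap r/2=890/28447: DF=(1 − 890/28447·(0.976600+0.957100))/(1+890/28447) = 911/1000 ≈ 0.911000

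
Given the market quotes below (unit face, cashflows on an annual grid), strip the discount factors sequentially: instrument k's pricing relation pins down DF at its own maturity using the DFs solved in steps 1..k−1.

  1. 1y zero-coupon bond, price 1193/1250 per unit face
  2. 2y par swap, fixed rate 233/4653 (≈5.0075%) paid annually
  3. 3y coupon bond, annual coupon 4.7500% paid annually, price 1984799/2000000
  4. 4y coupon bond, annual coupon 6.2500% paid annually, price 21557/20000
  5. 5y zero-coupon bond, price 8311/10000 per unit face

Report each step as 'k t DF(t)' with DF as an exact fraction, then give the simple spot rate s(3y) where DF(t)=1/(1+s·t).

step 1 [1y] zero: DF = P = 1193/1250 ≈ 0.954400
step 2 [2y] swap r/1=233/4653: DF=(1 − 233/4653·(0.954400))/(1+233/4653) = 2267/2500 ≈ 0.906800
step 3 [3y] bond c/1=19/400: DF=(1984799/2000000 − 19/400·(0.954400+0.906800))/(1+19/400) = 863/1000 ≈ 0.863000
step 4 [4y] bond c/1=1/16: DF=(21557/20000 − 1/16·(0.954400+0.906800+0.863000))/(1+1/16) = 4271/5000 ≈ 0.854200
step 5 [5y] zero: DF = P = 8311/10000 ≈ 0.831100

1 1 1193/1250
2 2 2267/2500
3 3 863/1000
4 4 4271/5000
5 5 8311/10000
s(3y) = (1/(863/1000) − 1)/(3) = 137/2589 ≈ 5.2916%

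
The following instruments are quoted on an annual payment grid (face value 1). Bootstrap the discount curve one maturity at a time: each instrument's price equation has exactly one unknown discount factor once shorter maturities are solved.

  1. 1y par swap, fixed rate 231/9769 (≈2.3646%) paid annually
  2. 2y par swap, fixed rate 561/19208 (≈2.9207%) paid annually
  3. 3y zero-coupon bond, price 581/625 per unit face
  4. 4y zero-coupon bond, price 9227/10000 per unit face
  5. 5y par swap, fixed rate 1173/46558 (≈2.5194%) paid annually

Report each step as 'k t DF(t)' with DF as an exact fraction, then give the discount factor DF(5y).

step 1 [1y] swap r/1=231/9769: DF=(1 − 231/9769·(0))/(1+231/9769) = 9769/10000 ≈ 0.976900
step 2 [2y] swap r/1=561/19208: DF=(1 − 561/19208·(0.976900))/(1+561/19208) = 9439/10000 ≈ 0.943900
step 3 [3y] zero: DF = P = 581/625 ≈ 0.929600
step 4 [4y] zero: DF = P = 9227/10000 ≈ 0.922700
step 5 [5y] swap r/1=1173/46558: DF=(1 − 1173/46558·(0.976900+0.943900+0.929600+0.922700))/(1+1173/46558) = 8827/10000 ≈ 0.882700

1 1 9769/10000
2 2 9439/10000
3 3 581/625
4 4 9227/10000
5 5 8827/10000
DF(5y) = 8827/10000 ≈ 0.882700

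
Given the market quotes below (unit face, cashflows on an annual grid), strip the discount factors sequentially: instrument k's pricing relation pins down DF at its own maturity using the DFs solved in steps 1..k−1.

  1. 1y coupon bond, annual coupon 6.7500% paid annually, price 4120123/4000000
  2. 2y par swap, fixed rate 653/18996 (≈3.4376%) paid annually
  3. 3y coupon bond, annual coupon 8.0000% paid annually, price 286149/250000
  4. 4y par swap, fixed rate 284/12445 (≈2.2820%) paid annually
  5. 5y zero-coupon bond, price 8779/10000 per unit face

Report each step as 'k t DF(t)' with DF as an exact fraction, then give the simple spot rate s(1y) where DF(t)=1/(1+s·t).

step 1 [1y] bond c/1=27/400: DF=(4120123/4000000 − 27/400·(0))/(1+27/400) = 9649/10000 ≈ 0.964900
step 2 [2y] swap r/1=653/18996: DF=(1 − 653/18996·(0.964900))/(1+653/18996) = 9347/10000 ≈ 0.934700
step 3 [3y] bond c/1=2/25: DF=(286149/250000 − 2/25·(0.964900+0.934700))/(1+2/25) = 9191/10000 ≈ 0.919100
step 4 [4y] swap r/1=284/12445: DF=(1 − 284/12445·(0.964900+0.934700+0.919100))/(1+284/12445) = 2287/2500 ≈ 0.914800
step 5 [5y] zero: DF = P = 8779/10000 ≈ 0.877900

1 1 9649/10000
2 2 9347/10000
3 3 9191/10000
4 4 2287/2500
5 5 8779/10000
s(1y) = (1/(9649/10000) − 1)/(1) = 351/9649 ≈ 3.6377%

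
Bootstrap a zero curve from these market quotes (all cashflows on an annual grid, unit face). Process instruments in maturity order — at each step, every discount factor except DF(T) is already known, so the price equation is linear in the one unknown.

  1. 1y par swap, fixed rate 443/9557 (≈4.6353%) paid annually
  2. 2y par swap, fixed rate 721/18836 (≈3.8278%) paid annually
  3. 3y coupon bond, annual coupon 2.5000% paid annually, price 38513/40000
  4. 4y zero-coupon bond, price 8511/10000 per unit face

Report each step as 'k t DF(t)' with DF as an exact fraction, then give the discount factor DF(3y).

step 1 [1y] swap r/1=443/9557: DF=(1 − 443/9557·(0))/(1+443/9557) = 9557/10000 ≈ 0.955700
step 2 [2y] swap r/1=721/18836: DF=(1 − 721/18836·(0.955700))/(1+721/18836) = 9279/10000 ≈ 0.927900
step 3 [3y] bond c/1=1/40: DF=(38513/40000 − 1/40·(0.955700+0.927900))/(1+1/40) = 4467/5000 ≈ 0.893400
step 4 [4y] zero: DF = P = 8511/10000 ≈ 0.851100

1 1 9557/10000
2 2 9279/10000
3 3 4467/5000
4 4 8511/10000
DF(3y) = 4467/5000 ≈ 0.893400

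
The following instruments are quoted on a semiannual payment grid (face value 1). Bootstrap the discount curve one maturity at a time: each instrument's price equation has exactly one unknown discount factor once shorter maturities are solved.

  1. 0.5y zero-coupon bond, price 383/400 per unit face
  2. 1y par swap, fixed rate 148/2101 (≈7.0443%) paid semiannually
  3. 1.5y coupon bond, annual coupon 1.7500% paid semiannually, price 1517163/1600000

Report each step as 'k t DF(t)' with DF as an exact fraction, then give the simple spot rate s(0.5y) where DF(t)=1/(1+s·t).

step 1 [0.5y] zero: DF = P = 383/400 ≈ 0.957500
step 2 [1y] swap r/2=74/2101: DF=(1 − 74/2101·(0.957500))/(1+74/2101) = 4667/5000 ≈ 0.933400
step 3 [1.5y] bond c/2=7/800: DF=(1517163/1600000 − 7/800·(0.957500+0.933400))/(1+7/800) = 2309/2500 ≈ 0.923600

1 1/2 383/400
2 1 4667/5000
3 3/2 2309/2500
s(0.5y) = (1/(383/400) − 1)/(1/2) = 34/383 ≈ 8.8773%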